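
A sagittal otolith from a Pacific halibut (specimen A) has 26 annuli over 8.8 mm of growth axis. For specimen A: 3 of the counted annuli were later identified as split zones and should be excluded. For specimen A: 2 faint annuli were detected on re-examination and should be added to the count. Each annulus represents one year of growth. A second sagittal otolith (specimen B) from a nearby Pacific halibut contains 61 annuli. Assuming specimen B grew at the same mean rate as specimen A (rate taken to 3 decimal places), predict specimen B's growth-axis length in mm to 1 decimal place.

Specimen A: true annulus count = 26 − 3 + 2 = 25.
A: Extension rate ≈ 8.8 / 25 = 0.352 mm/yr.
For B, 0.352 mm/year × 61 years = 21.5 mm.

21.5 mm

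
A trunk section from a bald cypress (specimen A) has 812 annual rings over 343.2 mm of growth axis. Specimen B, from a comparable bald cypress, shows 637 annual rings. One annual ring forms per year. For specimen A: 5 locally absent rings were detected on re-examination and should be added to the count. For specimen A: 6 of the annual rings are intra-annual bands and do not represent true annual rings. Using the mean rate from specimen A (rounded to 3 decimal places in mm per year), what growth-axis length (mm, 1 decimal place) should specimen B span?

269.5 mm

Specimen A: correcting the raw count gives 812 − 6 + 5 = 811 true annual rings.
A: 343.2 mm over 811 years gives 343.2 / 811 ≈ 0.423 mm/yr.
Length of B = 0.423 × 637 = 269.5 mm.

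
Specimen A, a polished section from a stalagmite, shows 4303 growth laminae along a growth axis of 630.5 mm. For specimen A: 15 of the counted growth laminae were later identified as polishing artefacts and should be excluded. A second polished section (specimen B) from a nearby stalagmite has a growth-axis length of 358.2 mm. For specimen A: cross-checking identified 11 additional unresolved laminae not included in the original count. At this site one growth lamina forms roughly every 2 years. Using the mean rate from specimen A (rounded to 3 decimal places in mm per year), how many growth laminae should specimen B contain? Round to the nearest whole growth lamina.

Specimen A: true growth lamina count = 4303 − 15 + 11 = 4299.
Specimen A: at 2 years per growth lamina, 4299 × 2 = 8598 years.
A: 630.5 mm over 8598 years gives 630.5 / 8598 ≈ 0.073 mm/year.
Specimen B: 358.2 mm / 0.073 mm per year = 4906.85 years; at 2 years per growth lamina that is 4906.85 / 2 ≈ 2453 growth laminae.

2453 growth laminae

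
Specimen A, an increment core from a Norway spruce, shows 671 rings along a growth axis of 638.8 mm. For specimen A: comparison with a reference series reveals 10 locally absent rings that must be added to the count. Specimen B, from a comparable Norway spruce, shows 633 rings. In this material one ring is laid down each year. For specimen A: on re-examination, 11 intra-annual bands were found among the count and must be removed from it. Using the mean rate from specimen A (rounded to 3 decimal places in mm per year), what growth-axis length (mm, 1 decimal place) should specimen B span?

Specimen A: correcting the raw count gives 671 − 11 + 10 = 670 true rings.
A: 638.8 mm over 670 years gives 638.8 / 670 ≈ 0.953 mm per year.
Length of B = 0.953 × 633 = 603.2 mm.

603.2 mm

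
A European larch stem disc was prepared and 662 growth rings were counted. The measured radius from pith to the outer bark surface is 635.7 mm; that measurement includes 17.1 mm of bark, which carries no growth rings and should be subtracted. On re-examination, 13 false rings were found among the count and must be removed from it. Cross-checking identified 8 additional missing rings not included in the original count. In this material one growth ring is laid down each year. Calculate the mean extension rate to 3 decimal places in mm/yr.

0.942 mm/yr

After corrections the count is 662 − 13 + 8 = 657 growth rings.
The growth record spans 635.7 − 17.1 = 618.6 mm.
Extension rate ≈ 618.6 / 657 = 0.942 mm/yr.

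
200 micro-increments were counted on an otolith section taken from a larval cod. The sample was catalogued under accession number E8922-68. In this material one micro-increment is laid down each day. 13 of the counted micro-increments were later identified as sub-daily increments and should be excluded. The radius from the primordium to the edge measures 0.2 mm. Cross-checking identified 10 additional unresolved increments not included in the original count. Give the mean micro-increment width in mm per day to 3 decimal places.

0.001 mm per day

Adjusted count: 200 − 13 + 10 = 197 micro-increments.
Extension rate ≈ 0.2 / 197 = 0.001 mm per day.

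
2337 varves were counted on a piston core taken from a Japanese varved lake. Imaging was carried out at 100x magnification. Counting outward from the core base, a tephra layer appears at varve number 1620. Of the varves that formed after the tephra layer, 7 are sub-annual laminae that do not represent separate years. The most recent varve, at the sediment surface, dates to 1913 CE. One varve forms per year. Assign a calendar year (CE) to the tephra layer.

1203 CE

2337 − 1620 = 717 varves lie beyond the tephra layer toward the sediment surface.
Excluding 7 false varves: 717 − 7 = 710.
Counting back 710 years from 1913 CE places the tephra layer in 1913 − 710 = 1203 CE.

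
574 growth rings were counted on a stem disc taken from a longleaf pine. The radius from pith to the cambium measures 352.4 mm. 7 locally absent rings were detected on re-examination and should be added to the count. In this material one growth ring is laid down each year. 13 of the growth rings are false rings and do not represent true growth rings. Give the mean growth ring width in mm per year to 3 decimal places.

0.620 mm per year

Adjusted count: 574 − 13 + 7 = 568 growth rings.
Extension rate ≈ 352.4 / 568 = 0.620 mm per year.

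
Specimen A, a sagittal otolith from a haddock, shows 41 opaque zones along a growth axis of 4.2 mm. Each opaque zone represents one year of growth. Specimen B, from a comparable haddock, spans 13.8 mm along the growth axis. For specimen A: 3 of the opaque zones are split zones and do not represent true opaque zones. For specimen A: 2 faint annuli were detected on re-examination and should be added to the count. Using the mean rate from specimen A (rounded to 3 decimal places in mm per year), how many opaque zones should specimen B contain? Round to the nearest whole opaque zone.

131 opaque zones

Specimen A: true opaque zone count = 41 − 3 + 2 = 40.
A: 4.2 mm over 40 years gives 4.2 / 40 ≈ 0.105 mm/yr.
B spans 13.8 / 0.105 = 131.43 years ≈ 131 opaque zones.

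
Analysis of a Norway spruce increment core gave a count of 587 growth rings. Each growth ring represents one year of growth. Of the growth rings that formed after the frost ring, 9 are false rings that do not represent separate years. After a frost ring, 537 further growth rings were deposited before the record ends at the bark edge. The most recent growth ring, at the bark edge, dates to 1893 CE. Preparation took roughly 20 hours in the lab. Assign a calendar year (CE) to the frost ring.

537 growth rings post-date the frost ring.
Removing the 9 false growth rings leaves 537 − 9 = 528 true growth rings beyond the frost ring.
The growth ring at the bark edge is 1893 CE, so the frost ring dates to 1893 − 528 = 1365 CE.

1365 CE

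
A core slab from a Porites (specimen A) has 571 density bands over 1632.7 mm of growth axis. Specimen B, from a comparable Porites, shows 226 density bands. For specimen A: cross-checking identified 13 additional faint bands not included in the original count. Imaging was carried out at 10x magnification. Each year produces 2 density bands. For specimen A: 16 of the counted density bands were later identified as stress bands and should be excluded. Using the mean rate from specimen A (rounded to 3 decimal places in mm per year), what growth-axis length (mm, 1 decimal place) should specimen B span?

649.6 mm

Specimen A: adjusted count: 571 − 16 + 13 = 568 density bands.
Specimen A: with 2 density bands per year, 568 / 2 = 284 years.
A: 1632.7 mm over 284 years gives 1632.7 / 284 ≈ 5.749 mm/year.
Specimen B: 226 density bands at 2 per year is 226 / 2 = 113 years. B's length ≈ 5.749 × 113 = 649.6 mm.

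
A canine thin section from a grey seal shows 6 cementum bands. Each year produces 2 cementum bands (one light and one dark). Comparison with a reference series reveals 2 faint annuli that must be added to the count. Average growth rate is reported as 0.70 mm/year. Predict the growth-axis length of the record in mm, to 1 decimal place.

2.8 mm

True cementum band count = 6 + 2 = 8.
8 cementum bands at 2 per year is 8 / 2 = 4 years.
Predicted length = 0.70 mm/year × 4 years = 2.8 mm.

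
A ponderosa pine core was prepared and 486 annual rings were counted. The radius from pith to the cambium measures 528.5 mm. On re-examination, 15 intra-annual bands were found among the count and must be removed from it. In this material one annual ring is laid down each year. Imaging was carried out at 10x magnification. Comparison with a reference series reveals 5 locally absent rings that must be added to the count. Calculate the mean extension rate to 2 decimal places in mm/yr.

1.11 mm/yr

Adjusted count: 486 − 15 + 5 = 476 annual rings.
Extension rate ≈ 528.5 / 476 = 1.11 mm/yr.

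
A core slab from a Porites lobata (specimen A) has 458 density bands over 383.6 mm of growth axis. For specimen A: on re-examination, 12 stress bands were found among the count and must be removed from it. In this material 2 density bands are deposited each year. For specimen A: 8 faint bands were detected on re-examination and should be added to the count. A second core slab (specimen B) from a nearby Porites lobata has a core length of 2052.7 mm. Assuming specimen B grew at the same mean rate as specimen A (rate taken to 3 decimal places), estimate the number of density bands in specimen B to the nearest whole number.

2429 density bands

Specimen A: adjusted count: 458 − 12 + 8 = 454 density bands.
Specimen A: 454 density bands at 2 per year is 454 / 2 = 227 years.
A: 383.6 mm over 227 years gives 383.6 / 227 ≈ 1.690 mm/yr.
Specimen B: 2052.7 mm / 1.690 mm per year = 1214.62 years; at 2 density bands per year that is 1214.62 × 2 ≈ 2429 density bands.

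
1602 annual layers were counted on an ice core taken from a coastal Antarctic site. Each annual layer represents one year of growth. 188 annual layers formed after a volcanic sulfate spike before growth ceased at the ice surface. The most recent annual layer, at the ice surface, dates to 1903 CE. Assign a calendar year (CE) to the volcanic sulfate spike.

188 annual layers post-date the volcanic sulfate spike.
The annual layer at the ice surface is 1903 CE, so the volcanic sulfate spike dates to 1903 − 188 = 1715 CE.

1715 CE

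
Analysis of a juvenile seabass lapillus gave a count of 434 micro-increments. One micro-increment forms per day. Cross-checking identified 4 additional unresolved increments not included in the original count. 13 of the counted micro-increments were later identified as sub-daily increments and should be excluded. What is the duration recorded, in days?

425 days

After corrections the count is 434 − 13 + 4 = 425 micro-increments.
One micro-increment per day makes the duration 425 days.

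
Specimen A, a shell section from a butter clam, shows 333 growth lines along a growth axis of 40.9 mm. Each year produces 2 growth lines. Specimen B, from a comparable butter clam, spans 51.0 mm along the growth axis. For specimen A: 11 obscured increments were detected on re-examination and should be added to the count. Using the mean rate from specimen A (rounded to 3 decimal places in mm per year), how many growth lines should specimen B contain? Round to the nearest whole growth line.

Specimen A: after corrections the count is 333 + 11 = 344 growth lines.
Specimen A: dividing by 2 growth lines per year: 344 / 2 = 172 years.
A: 40.9 mm over 172 years gives 40.9 / 172 ≈ 0.238 mm/year.
Specimen B: 51.0 mm / 0.238 mm per year = 214.29 years; at 2 growth lines per year that is 214.29 × 2 ≈ 429 growth lines.

429 growth lines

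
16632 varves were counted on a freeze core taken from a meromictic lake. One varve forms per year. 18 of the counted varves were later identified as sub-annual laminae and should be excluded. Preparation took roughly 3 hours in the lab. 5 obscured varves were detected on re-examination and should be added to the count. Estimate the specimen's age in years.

16619 yr

True varve count = 16632 − 18 + 5 = 16619.
With a one-to-one varve periodicity this is 16619 years.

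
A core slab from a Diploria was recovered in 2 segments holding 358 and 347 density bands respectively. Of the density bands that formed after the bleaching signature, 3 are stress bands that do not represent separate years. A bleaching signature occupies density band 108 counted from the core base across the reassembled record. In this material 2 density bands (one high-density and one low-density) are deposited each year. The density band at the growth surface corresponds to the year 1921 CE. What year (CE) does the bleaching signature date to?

1624 CE

Total density bands = 358 + 347 = 705.
Between density band 108 and the growth surface there are 705 − 108 = 597 density bands.
Removing the 3 false density bands leaves 597 − 3 = 594 true density bands beyond the bleaching signature.
594 density bands at 2 per year is 594 / 2 = 297 years.
Counting back 297 years from 1921 CE places the bleaching signature in 1921 − 297 = 1624 CE.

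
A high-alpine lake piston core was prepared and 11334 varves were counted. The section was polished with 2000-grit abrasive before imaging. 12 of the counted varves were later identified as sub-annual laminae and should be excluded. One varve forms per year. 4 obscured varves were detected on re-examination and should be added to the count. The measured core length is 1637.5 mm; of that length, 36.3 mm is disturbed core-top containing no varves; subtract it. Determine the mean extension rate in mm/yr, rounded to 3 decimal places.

0.141 mm/yr

Correcting the raw count gives 11334 − 12 + 4 = 11326 true varves.
The growth record spans 1637.5 − 36.3 = 1601.2 mm.
Mean rate = 1601.2 mm / 11326 years ≈ 0.141 mm/yr.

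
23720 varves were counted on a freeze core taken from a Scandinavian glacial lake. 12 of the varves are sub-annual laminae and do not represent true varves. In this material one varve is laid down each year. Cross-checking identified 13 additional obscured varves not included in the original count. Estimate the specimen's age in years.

23721 years

After corrections the count is 23720 − 12 + 13 = 23721 varves.
One varve per year makes the duration 23721 years.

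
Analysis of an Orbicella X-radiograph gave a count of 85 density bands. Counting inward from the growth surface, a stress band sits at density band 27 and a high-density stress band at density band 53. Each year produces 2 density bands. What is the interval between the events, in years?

13 years

53 − 27 = 26 density bands lie between the two events.
Dividing by 2 density bands per year: 26 / 2 = 13 years.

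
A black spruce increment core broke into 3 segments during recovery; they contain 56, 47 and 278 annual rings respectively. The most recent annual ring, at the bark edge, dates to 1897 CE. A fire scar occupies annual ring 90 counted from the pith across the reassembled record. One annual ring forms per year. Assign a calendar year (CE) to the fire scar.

Total annual rings = 56 + 47 + 278 = 381.
381 − 90 = 291 annual rings lie beyond the fire scar toward the bark edge.
The annual ring at the bark edge is 1897 CE, so the fire scar dates to 1897 − 291 = 1606 CE.

1606 CE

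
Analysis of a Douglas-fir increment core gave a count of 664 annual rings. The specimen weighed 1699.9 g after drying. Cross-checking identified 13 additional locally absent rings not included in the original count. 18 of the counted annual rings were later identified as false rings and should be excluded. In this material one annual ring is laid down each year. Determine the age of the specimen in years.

659 years

Correcting the raw count gives 664 − 18 + 13 = 659 true annual rings.
At one annual ring per year, that is 659 years.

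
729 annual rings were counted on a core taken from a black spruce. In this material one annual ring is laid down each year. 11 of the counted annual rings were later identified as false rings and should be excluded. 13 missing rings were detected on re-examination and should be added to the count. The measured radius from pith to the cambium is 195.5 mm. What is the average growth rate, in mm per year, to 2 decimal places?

0.27 mm per year

After corrections the count is 729 − 11 + 13 = 731 annual rings.
Extension rate ≈ 195.5 / 731 = 0.27 mm per year.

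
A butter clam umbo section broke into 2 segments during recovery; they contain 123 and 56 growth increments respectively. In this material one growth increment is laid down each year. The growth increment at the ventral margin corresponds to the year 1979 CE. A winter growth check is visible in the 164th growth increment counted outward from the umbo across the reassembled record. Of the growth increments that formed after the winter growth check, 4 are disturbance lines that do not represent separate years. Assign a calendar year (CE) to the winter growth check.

1968 CE

Total growth increments = 123 + 56 = 179.
The winter growth check sits at growth increment 164 from the umbo, so 179 − 164 = 15 growth increments formed after it.
Removing the 4 false growth increments leaves 15 − 4 = 11 true growth increments beyond the winter growth check.
Counting back 11 years from 1979 CE places the winter growth check in 1979 − 11 = 1968 CE.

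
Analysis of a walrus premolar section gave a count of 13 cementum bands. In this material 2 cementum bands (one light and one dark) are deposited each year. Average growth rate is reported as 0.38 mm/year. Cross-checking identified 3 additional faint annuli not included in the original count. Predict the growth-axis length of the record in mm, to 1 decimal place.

After corrections the count is 13 + 3 = 16 cementum bands.
Dividing by 2 cementum bands per year: 16 / 2 = 8 years.
8 years at 0.38 mm/year gives 0.38 × 8 = 3.0 mm.

3.0 mm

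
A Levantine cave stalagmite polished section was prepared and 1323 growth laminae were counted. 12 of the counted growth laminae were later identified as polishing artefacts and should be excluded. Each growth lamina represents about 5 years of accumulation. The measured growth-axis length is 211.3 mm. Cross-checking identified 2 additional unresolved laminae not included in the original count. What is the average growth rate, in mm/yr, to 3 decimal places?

Adjusted count: 1323 − 12 + 2 = 1313 growth laminae.
Multiplying by 5 years per growth lamina: 1313 × 5 = 6565 years.
211.3 mm over 6565 years gives 211.3 / 6565 ≈ 0.032 mm/yr.

0.032 mm/yr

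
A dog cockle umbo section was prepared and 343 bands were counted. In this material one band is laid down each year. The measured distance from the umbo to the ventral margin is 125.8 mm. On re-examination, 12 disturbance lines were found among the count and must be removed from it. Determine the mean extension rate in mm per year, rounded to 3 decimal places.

0.380 mm per year

After corrections the count is 343 − 12 = 331 bands.
Extension rate ≈ 125.8 / 331 = 0.380 mm per year.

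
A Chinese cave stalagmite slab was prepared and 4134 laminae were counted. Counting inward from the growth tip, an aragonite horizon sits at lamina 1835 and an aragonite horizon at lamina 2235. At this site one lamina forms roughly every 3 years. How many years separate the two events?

1200 years

2235 − 1835 = 400 laminae lie between the two events.
At 3 years per lamina, 400 × 3 = 1200 years.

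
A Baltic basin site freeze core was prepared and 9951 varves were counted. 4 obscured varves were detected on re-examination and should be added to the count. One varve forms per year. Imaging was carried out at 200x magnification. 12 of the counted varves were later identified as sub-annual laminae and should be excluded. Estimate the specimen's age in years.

9943 yr

Adjusted count: 9951 − 12 + 4 = 9943 varves.
One varve per year makes the duration 9943 years.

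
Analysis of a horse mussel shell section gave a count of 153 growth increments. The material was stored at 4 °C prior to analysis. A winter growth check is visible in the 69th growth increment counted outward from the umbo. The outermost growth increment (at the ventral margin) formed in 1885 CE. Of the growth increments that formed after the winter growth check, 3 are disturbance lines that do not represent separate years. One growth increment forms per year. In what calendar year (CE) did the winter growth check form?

1804 CE

The winter growth check sits at growth increment 69 from the umbo, so 153 − 69 = 84 growth increments formed after it.
Excluding 3 false growth increments: 84 − 3 = 81.
Counting back 81 years from 1885 CE places the winter growth check in 1885 − 81 = 1804 CE.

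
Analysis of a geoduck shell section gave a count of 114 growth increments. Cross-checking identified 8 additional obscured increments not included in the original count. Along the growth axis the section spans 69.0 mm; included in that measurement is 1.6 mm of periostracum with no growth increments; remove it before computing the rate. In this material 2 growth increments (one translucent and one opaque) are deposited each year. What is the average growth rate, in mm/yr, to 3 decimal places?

True growth increment count = 114 + 8 = 122.
122 growth increments at 2 per year is 122 / 2 = 61 years.
Removing the 1.6 mm offcut leaves 69.0 − 1.6 = 67.4 mm.
Mean rate = 67.4 mm / 61 years ≈ 1.105 mm/yr.

1.105 mm/yr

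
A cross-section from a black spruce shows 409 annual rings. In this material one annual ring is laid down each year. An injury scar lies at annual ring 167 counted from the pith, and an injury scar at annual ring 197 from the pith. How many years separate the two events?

30 years

197 − 167 = 30 annual rings lie between the two events.
That is 30 years at one annual ring per year.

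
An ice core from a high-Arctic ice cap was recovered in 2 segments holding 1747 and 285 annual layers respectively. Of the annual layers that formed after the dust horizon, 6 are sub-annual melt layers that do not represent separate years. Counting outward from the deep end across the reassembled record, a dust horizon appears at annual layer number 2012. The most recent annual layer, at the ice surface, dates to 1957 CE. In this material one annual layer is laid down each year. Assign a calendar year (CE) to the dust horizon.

1943 CE

Total annual layers = 1747 + 285 = 2032.
Between annual layer 2012 and the ice surface there are 2032 − 2012 = 20 annual layers.
Excluding 6 false annual layers: 20 − 6 = 14.
Counting back 14 years from 1957 CE places the dust horizon in 1957 − 14 = 1943 CE.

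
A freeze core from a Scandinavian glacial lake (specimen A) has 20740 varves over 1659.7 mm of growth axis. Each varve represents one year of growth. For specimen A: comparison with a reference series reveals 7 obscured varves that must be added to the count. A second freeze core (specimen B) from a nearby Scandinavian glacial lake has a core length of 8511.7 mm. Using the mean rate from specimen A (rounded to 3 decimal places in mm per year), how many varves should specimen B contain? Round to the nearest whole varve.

Specimen A: true varve count = 20740 + 7 = 20747.
A: 1659.7 mm over 20747 years gives 1659.7 / 20747 ≈ 0.080 mm/yr.
B spans 8511.7 / 0.080 = 106396.25 years ≈ 106396 varves.

106396 varves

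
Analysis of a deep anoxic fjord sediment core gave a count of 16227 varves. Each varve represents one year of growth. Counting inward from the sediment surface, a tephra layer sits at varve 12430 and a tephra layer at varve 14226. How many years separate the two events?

14226 − 12430 = 1796 varves lie between the two events.
That is 1796 years at one varve per year.

1796 years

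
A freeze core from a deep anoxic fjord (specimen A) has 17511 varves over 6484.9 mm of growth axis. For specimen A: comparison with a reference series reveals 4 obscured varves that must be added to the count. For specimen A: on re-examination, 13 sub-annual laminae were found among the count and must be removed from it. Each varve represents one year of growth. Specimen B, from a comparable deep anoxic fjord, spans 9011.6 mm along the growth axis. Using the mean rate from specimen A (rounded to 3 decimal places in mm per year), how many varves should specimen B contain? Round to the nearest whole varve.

Specimen A: after corrections the count is 17511 − 13 + 4 = 17502 varves.
A: 6484.9 mm over 17502 years gives 6484.9 / 17502 ≈ 0.371 mm per year.
For B, 9011.6 / 0.371 = 24290.03 years ≈ 24290 varves.

24290 varves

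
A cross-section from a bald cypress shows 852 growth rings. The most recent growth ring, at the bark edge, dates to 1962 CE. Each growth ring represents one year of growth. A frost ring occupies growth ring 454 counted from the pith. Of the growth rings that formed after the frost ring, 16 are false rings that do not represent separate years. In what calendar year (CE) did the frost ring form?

The frost ring sits at growth ring 454 from the pith, so 852 − 454 = 398 growth rings formed after it.
Removing the 16 false growth rings leaves 398 − 16 = 382 true growth rings beyond the frost ring.
Counting back 382 years from 1962 CE places the frost ring in 1962 − 382 = 1580 CE.

1580 CE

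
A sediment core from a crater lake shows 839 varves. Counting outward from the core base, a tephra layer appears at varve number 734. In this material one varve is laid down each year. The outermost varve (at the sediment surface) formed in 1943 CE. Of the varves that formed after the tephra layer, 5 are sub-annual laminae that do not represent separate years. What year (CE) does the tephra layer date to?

Between varve 734 and the sediment surface there are 839 − 734 = 105 varves.
Removing the 5 false varves leaves 105 − 5 = 100 true varves beyond the tephra layer.
Counting back 100 years from 1943 CE places the tephra layer in 1943 − 100 = 1843 CE.

1843 CE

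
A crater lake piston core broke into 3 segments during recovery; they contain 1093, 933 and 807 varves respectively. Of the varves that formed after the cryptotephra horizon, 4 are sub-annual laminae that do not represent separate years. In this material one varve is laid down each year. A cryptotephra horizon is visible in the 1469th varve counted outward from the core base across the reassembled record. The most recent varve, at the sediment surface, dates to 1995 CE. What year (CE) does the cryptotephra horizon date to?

Total varves = 1093 + 933 + 807 = 2833.
Between varve 1469 and the sediment surface there are 2833 − 1469 = 1364 varves.
Excluding 4 false varves: 1364 − 4 = 1360.
1995 − 1360 = 635 CE.

635 CE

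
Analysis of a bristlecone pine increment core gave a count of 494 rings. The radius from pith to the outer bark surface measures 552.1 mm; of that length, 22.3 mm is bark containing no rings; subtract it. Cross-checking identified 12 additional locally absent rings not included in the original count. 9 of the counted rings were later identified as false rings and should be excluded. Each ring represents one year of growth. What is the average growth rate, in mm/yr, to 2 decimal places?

Correcting the raw count gives 494 − 9 + 12 = 497 true rings.
Net length = 552.1 − 22.3 = 529.8 mm.
529.8 mm over 497 years gives 529.8 / 497 ≈ 1.07 mm/yr.

1.07 mm/yr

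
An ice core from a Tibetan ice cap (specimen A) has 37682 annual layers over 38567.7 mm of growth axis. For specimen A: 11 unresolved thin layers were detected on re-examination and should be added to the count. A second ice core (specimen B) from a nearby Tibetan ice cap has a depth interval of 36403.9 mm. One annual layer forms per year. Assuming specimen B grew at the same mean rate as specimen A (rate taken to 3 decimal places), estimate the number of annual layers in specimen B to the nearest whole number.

35585 annual layers

Specimen A: correcting the raw count gives 37682 + 11 = 37693 true annual layers.
A: Extension rate ≈ 38567.7 / 37693 = 1.023 mm per year.
B spans 36403.9 / 1.023 = 35585.43 years ≈ 35585 annual layers.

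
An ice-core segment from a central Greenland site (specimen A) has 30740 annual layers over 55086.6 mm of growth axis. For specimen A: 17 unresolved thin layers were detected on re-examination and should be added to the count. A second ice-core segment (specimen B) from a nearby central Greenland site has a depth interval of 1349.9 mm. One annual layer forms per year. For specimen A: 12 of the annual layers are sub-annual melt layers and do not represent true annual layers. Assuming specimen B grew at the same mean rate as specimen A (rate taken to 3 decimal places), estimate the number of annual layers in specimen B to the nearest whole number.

Specimen A: after corrections the count is 30740 − 12 + 17 = 30745 annual layers.
A: Extension rate ≈ 55086.6 / 30745 = 1.792 mm/yr.
Specimen B: 1349.9 mm / 1.792 mm per year = 753.29 years ≈ 753 annual layers.

753 annual layers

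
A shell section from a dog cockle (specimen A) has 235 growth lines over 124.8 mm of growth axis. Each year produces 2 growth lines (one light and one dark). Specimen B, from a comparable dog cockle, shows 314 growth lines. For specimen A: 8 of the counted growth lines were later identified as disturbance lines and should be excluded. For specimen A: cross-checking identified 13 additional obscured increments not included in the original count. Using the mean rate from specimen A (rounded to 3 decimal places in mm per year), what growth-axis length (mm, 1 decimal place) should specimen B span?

163.3 mm

Specimen A: correcting the raw count gives 235 − 8 + 13 = 240 true growth lines.
Specimen A: 240 growth lines at 2 per year is 240 / 2 = 120 years.
A: Mean rate = 124.8 mm / 120 years ≈ 1.040 mm/year.
Specimen B: 314 growth lines at 2 per year is 314 / 2 = 157 years. B's length ≈ 1.040 × 157 = 163.3 mm.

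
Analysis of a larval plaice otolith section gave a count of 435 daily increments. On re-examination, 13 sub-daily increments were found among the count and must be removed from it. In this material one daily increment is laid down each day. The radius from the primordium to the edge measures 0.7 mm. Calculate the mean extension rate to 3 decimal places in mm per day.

0.002 mm per day

Correcting the raw count gives 435 − 13 = 422 true daily increments.
0.7 mm over 422 days gives 0.7 / 422 ≈ 0.002 mm per day.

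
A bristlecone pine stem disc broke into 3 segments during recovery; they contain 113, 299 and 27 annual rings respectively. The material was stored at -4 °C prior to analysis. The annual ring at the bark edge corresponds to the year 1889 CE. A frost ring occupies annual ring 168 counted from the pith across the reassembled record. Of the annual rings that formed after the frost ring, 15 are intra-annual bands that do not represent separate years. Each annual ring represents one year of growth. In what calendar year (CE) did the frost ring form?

1633 CE

Total annual rings = 113 + 299 + 27 = 439.
439 − 168 = 271 annual rings lie beyond the frost ring toward the bark edge.
271 − 15 false = 256 true annual rings after the frost ring.
1889 − 256 = 1633 CE.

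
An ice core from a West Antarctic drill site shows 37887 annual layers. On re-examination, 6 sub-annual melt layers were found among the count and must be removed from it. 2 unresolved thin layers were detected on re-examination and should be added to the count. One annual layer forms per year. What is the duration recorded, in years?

Adjusted count: 37887 − 6 + 2 = 37883 annual layers.
With a one-to-one annual layer periodicity this is 37883 years.

37883 yr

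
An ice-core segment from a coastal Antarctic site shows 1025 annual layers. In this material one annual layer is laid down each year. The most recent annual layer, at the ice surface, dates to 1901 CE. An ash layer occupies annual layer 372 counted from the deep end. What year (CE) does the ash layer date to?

Between annual layer 372 and the ice surface there are 1025 − 372 = 653 annual layers.
The annual layer at the ice surface is 1901 CE, so the ash layer dates to 1901 − 653 = 1248 CE.

1248 CE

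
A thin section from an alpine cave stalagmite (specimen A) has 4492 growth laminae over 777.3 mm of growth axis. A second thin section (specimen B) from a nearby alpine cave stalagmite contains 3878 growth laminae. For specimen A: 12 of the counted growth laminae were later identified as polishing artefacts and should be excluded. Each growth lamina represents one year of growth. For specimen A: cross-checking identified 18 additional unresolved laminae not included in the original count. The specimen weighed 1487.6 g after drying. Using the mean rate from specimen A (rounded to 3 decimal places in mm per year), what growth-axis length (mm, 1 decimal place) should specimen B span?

670.9 mm

Specimen A: adjusted count: 4492 − 12 + 18 = 4498 growth laminae.
A: 777.3 mm over 4498 years gives 777.3 / 4498 ≈ 0.173 mm per year.
For B, 0.173 mm/year × 3878 years = 670.9 mm.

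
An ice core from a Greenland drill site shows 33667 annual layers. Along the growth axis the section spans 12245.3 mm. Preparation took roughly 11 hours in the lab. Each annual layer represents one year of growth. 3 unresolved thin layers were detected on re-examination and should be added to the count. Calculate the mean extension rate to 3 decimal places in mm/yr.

0.364 mm/yr

Correcting the raw count gives 33667 + 3 = 33670 true annual layers.
12245.3 mm over 33670 years gives 12245.3 / 33670 ≈ 0.364 mm/yr.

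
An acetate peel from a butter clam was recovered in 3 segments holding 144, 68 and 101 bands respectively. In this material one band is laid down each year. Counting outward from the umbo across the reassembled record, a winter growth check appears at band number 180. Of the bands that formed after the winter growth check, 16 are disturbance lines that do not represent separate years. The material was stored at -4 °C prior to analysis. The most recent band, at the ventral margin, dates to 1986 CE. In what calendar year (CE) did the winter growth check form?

Total bands = 144 + 68 + 101 = 313.
The winter growth check sits at band 180 from the umbo, so 313 − 180 = 133 bands formed after it.
Excluding 16 false bands: 133 − 16 = 117.
1986 − 117 = 1869 CE.

1869 CE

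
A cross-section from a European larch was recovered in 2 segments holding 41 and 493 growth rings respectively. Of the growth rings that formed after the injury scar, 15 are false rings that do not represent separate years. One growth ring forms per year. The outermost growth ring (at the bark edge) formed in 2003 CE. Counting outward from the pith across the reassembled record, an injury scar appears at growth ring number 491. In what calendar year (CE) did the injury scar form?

Total growth rings = 41 + 493 = 534.
Between growth ring 491 and the bark edge there are 534 − 491 = 43 growth rings.
43 − 15 false = 28 true growth rings after the injury scar.
2003 − 28 = 1975 CE.

1975 CE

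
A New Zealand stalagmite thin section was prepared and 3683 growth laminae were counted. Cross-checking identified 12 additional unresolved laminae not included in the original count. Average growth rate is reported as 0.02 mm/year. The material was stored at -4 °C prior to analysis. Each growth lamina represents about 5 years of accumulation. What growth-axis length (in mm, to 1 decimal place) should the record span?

369.5 mm

Correcting the raw count gives 3683 + 12 = 3695 true growth laminae.
At 5 years per growth lamina, 3695 × 5 = 18475 years.
Predicted length = 0.02 mm/year × 18475 years = 369.5 mm.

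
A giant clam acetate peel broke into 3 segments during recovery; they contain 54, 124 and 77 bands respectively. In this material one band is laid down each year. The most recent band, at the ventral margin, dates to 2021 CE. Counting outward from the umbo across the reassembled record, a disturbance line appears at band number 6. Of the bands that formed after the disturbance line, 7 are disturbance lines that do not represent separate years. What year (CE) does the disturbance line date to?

1779 CE

Total bands = 54 + 124 + 77 = 255.
The disturbance line sits at band 6 from the umbo, so 255 − 6 = 249 bands formed after it.
249 − 7 false = 242 true bands after the disturbance line.
2021 − 242 = 1779 CE.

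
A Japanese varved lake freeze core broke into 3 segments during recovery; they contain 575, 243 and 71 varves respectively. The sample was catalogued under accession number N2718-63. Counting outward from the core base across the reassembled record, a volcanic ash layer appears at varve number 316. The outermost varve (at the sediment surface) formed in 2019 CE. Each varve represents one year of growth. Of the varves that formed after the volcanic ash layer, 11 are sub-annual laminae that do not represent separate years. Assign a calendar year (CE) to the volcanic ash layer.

Total varves = 575 + 243 + 71 = 889.
The volcanic ash layer sits at varve 316 from the core base, so 889 − 316 = 573 varves formed after it.
573 − 11 false = 562 true varves after the volcanic ash layer.
2019 − 562 = 1457 CE.

1457 CE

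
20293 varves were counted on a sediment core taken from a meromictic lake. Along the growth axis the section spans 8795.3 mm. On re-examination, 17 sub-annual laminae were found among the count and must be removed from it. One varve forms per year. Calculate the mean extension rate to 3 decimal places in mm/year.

True varve count = 20293 − 17 = 20276.
8795.3 mm over 20276 years gives 8795.3 / 20276 ≈ 0.434 mm/year.

0.434 mm/year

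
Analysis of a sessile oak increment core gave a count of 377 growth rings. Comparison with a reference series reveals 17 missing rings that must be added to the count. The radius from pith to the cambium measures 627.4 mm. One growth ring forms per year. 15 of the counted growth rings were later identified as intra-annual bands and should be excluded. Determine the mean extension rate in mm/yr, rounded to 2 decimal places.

1.66 mm/yr

Correcting the raw count gives 377 − 15 + 17 = 379 true growth rings.
Mean rate = 627.4 mm / 379 years ≈ 1.66 mm/yr.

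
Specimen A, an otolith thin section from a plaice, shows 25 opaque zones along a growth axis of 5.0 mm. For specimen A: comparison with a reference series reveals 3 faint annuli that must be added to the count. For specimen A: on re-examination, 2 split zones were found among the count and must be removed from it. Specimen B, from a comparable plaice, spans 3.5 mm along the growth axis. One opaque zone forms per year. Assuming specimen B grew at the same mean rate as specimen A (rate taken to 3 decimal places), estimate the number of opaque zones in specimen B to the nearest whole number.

Specimen A: adjusted count: 25 − 2 + 3 = 26 opaque zones.
A: Extension rate ≈ 5.0 / 26 = 0.192 mm/yr.
Specimen B: 3.5 mm / 0.192 mm per year = 18.23 years ≈ 18 opaque zones.

18 opaque zones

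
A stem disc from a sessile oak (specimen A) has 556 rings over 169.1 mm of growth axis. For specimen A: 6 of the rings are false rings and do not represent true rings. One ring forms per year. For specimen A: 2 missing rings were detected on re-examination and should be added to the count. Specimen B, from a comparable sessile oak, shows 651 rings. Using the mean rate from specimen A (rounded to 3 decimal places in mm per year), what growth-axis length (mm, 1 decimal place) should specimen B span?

Specimen A: adjusted count: 556 − 6 + 2 = 552 rings.
A: Mean rate = 169.1 mm / 552 years ≈ 0.306 mm/year.
B's length ≈ 0.306 × 651 = 199.2 mm.

199.2 mm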